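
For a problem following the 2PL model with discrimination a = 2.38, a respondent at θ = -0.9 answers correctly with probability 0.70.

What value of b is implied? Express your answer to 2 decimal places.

-1.26

P(θ) = 1 / (1 + exp(−a(θ − b)))
logit(0.70) = ln(0.70/0.30) = 0.8473
b = θ − logit/(a) = -0.9 − 0.8473/2.3800 = -1.2560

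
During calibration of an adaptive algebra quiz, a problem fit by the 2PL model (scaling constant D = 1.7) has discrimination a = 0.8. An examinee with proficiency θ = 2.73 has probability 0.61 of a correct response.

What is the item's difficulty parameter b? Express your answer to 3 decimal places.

P(θ) = 1 / (1 + exp(−D·a(θ − b)))
logit(0.61) = ln(0.61/0.39) = 0.4473
b = θ − logit/(1.7·a) = 2.73 − 0.4473/1.3600 = 2.4011

2.401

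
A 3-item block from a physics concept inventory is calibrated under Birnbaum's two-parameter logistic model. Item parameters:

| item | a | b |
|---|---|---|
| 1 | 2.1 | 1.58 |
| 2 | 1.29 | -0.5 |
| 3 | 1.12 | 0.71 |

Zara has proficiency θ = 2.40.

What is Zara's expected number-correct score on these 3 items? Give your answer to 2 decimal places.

P(θ) = 1 / (1 + exp(−a(θ − b)))
P_1 = 1/(1+e^{-1.7220}) = 0.8484
P_2 = 1/(1+e^{-3.7410}) = 0.9768
P_3 = 1/(1+e^{-1.8928}) = 0.8691
E[score] = 0.8484 + 0.9768 + 0.8691 = 2.6943

2.69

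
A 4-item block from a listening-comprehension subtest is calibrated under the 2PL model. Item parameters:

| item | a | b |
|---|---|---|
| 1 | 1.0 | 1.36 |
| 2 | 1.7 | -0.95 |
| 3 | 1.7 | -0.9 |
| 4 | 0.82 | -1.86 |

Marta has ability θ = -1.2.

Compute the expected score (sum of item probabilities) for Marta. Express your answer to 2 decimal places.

P(θ) = 1 / (1 + exp(−a(θ − b)))
P_1 = 1/(1+e^{2.5600}) = 0.0718
P_2 = 1/(1+e^{0.4250}) = 0.3953
P_3 = 1/(1+e^{0.5100}) = 0.3752
P_4 = 1/(1+e^{-0.5412}) = 0.6321
E[score] = 0.0718 + 0.3953 + 0.3752 + 0.6321 = 1.4744

1.47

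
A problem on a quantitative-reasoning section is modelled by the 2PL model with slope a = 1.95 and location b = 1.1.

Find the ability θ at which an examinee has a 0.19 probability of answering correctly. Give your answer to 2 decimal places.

P(θ) = 1 / (1 + exp(−a(θ − b)))
logit = ln(0.1900/0.8100) = -1.4500
θ = b + logit/(a) = 1.1 + (-1.4500)/1.9500 = 0.3564

0.36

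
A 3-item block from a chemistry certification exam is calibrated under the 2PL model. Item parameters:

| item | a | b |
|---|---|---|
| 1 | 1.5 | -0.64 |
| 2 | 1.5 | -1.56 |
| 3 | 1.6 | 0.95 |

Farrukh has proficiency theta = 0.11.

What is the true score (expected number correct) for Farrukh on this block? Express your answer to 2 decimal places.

P(theta) = 1 / (1 + exp(−a(theta − b)))
P_1 = 1/(1+e^{-1.1250}) = 0.7549
P_2 = 1/(1+e^{-2.5050}) = 0.9245
P_3 = 1/(1+e^{1.3440}) = 0.2069
E[score] = 0.7549 + 0.9245 + 0.2069 = 1.8863

1.89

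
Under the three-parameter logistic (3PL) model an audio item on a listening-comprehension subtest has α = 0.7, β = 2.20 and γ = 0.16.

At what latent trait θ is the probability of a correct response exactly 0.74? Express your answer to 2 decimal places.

3.35

P(θ) = γ + (1 − γ) · 1 / (1 + exp(−α(θ − β)))
Remove guessing floor: (0.74 − 0.16)/(1 − 0.16) = 0.6905
logit = ln(0.6905/0.3095) = 0.8023
θ = β + logit/(α) = 2.20 + 0.8023/0.7000 = 3.3462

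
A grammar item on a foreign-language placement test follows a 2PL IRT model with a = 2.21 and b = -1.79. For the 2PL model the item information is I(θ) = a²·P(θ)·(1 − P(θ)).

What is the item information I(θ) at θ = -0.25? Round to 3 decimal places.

0.152

P = 1/(1+e^{-3.4034}) = 0.9678
P(1−P) = 0.9678 × 0.0322 = 0.0312
I = a² × P(1−P) = 2.21² × 0.0312 = 0.15216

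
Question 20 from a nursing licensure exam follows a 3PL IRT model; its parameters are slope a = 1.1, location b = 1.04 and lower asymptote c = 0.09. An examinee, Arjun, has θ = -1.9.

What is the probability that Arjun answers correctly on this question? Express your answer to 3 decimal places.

0.124

P(θ) = c + (1 − c) · 1 / (1 + exp(−a(θ − b)))
Exponent: 1.1 × (-1.9 − 1.04) = -3.2340
1/(1 + e^{3.2340}) = 0.0379
P = 0.09 + 0.91 × 0.0379 = 0.1245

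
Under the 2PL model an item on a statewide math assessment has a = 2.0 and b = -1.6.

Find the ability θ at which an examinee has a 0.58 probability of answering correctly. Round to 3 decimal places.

-1.439

P(θ) = 1 / (1 + exp(−a(θ − b)))
logit = ln(0.5800/0.4200) = 0.3228
θ = b + logit/(a) = -1.6 + 0.3228/2.0000 = -1.4386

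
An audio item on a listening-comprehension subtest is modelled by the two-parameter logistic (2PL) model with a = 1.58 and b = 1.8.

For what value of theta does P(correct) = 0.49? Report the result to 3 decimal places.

1.775

P(theta) = 1 / (1 + exp(−a(theta − b)))
logit = ln(0.4900/0.5100) = -0.0400
theta = b + logit/(a) = 1.8 + (-0.0400)/1.5800 = 1.7747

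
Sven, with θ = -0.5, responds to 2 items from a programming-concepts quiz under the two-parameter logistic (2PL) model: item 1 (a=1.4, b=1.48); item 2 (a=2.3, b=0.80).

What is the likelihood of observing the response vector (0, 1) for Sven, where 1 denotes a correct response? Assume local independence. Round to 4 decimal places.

P(θ) = 1 / (1 + exp(−a(θ − b)))
P_1 = 1/(1+e^{2.7720}) = 0.0589
P_2 = 1/(1+e^{2.9900}) = 0.0479
L = (1−P_1) × P_2 = 0.9411 × 0.0479 = 0.04506

0.0451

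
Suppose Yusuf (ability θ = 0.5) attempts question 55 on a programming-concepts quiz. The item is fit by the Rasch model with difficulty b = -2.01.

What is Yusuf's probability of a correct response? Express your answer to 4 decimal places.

0.9248

P(θ) = 1 / (1 + exp(−(θ − b)))
Exponent: (0.5 − (-2.01)) = 2.5100
1/(1 + e^{-2.5100}) = 0.9248
P = 0.9248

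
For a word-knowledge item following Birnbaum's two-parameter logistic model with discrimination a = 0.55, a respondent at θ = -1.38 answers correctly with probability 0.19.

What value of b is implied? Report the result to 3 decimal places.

P(θ) = 1 / (1 + exp(−a(θ − b)))
logit(0.19) = ln(0.19/0.81) = -1.4500
b = θ − logit/(a) = -1.38 − (-1.4500)/0.5500 = 1.2564

1.256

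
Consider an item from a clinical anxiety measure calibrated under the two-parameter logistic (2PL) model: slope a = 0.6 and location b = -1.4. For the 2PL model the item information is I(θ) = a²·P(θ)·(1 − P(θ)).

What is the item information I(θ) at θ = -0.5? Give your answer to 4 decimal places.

P = 1/(1+e^{-0.5400}) = 0.6318
P(1−P) = 0.6318 × 0.3682 = 0.2326
I = a² × P(1−P) = 0.6² × 0.2326 = 0.08375

0.0837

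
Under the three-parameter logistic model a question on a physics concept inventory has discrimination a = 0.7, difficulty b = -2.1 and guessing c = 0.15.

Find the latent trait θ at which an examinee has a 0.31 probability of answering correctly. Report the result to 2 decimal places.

P(θ) = c + (1 − c) · 1 / (1 + exp(−a(θ − b)))
Remove guessing floor: (0.31 − 0.15)/(1 − 0.15) = 0.1882
logit = ln(0.1882/0.8118) = -1.4615
θ = b + logit/(a) = -2.1 + (-1.4615)/0.7000 = -4.1879

-4.19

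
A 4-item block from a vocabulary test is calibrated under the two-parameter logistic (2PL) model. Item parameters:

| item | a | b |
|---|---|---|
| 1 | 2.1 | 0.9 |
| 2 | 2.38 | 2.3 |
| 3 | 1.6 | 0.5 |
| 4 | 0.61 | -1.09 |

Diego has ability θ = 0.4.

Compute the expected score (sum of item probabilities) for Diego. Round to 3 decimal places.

1.443

P(θ) = 1 / (1 + exp(−a(θ − b)))
P_1 = 1/(1+e^{1.0500}) = 0.2592
P_2 = 1/(1+e^{4.5220}) = 0.0108
P_3 = 1/(1+e^{0.1600}) = 0.4601
P_4 = 1/(1+e^{-0.9089}) = 0.7128
E[score] = 0.2592 + 0.0108 + 0.4601 + 0.7128 = 1.4428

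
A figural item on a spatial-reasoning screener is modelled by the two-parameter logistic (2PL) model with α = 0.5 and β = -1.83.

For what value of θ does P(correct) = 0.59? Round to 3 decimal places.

P(θ) = 1 / (1 + exp(−α(θ − β)))
logit = ln(0.5900/0.4100) = 0.3640
θ = β + logit/(α) = -1.83 + 0.3640/0.5000 = -1.1021

-1.102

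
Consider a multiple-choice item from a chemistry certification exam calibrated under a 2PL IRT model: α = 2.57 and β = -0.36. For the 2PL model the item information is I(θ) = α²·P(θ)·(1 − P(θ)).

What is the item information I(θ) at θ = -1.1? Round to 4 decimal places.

0.7465

P = 1/(1+e^{1.9018}) = 0.1299
P(1−P) = 0.1299 × 0.8701 = 0.1130
I = α² × P(1−P) = 2.57² × 0.1130 = 0.74655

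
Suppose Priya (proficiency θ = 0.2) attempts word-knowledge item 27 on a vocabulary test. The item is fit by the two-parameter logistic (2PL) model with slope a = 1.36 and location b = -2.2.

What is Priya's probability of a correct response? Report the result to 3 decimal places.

P(θ) = 1 / (1 + exp(−a(θ − b)))
Exponent: 1.36 × (0.2 − (-2.2)) = 3.2640
1/(1 + e^{-3.2640}) = 0.9632

0.963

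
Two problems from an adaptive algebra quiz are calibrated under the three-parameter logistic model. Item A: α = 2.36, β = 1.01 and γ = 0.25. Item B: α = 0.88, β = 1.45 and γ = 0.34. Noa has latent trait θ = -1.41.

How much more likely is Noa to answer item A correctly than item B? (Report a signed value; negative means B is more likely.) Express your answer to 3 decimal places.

-0.137

P(θ) = γ + (1 − γ) · 1 / (1 + exp(−α(θ − β)))
P_A = 0.2525
P_B = 0.3893
P_A − P_B = -0.1368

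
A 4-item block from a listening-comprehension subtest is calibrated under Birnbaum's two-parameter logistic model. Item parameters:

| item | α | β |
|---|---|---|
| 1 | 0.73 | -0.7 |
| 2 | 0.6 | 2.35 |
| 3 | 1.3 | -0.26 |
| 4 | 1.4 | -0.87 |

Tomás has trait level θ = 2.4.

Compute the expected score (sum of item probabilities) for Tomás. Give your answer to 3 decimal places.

P(θ) = 1 / (1 + exp(−α(θ − β)))
P_1 = 1/(1+e^{-2.2630}) = 0.9058
P_2 = 1/(1+e^{-0.0300}) = 0.5075
P_3 = 1/(1+e^{-3.4580}) = 0.9695
P_4 = 1/(1+e^{-4.5780}) = 0.9898
E[score] = 0.9058 + 0.5075 + 0.9695 + 0.9898 = 3.3726

3.373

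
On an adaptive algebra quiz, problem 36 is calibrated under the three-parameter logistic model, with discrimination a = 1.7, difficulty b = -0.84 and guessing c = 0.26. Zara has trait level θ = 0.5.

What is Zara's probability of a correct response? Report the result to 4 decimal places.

P(θ) = c + (1 − c) · 1 / (1 + exp(−a(θ − b)))
Exponent: 1.7 × (0.5 − (-0.84)) = 2.2780
1/(1 + e^{-2.2780}) = 0.9070
P = 0.26 + 0.74 × 0.9070 = 0.9312

0.9312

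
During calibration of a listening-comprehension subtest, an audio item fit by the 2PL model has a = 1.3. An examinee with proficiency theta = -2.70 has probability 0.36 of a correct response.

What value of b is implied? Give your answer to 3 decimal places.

-2.257

P(theta) = 1 / (1 + exp(−a(theta − b)))
logit(0.36) = ln(0.36/0.64) = -0.5754
b = theta − logit/(a) = -2.70 − (-0.5754)/1.3000 = -2.2574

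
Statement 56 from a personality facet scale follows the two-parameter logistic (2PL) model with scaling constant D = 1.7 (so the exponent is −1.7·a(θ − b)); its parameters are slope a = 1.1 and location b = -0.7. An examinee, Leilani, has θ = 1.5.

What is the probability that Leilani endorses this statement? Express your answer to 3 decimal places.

P(θ) = 1 / (1 + exp(−D·a(θ − b)))
Exponent: 1.7 × 1.1 × (1.5 − (-0.7)) = 4.1140
1/(1 + e^{-4.1140}) = 0.9839
P = 0.9839

0.984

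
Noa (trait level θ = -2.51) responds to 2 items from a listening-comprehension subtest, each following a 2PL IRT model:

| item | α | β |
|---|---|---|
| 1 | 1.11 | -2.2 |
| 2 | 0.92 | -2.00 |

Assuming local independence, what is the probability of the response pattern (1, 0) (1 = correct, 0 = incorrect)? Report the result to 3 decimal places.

P(θ) = 1 / (1 + exp(−α(θ − β)))
P_1 = 1/(1+e^{0.3441}) = 0.4148
P_2 = 1/(1+e^{0.4692}) = 0.3848
L = P_1 × (1−P_2) = 0.4148 × 0.6152 = 0.25519

0.255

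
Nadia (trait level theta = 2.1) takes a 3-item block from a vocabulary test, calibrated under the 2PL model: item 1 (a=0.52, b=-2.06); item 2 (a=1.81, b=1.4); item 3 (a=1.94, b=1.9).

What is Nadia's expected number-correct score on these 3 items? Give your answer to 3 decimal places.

P(theta) = 1 / (1 + exp(−a(theta − b)))
P_1 = 1/(1+e^{-2.1632}) = 0.8969
P_2 = 1/(1+e^{-1.2670}) = 0.7802
P_3 = 1/(1+e^{-0.3880}) = 0.5958
E[score] = 0.8969 + 0.7802 + 0.5958 = 2.2729

2.273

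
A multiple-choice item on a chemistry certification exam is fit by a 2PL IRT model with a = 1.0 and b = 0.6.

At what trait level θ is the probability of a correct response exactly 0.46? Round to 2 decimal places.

0.44

P(θ) = 1 / (1 + exp(−a(θ − b)))
logit = ln(0.4600/0.5400) = -0.1603
θ = b + logit/(a) = 0.6 + (-0.1603)/1.0000 = 0.4397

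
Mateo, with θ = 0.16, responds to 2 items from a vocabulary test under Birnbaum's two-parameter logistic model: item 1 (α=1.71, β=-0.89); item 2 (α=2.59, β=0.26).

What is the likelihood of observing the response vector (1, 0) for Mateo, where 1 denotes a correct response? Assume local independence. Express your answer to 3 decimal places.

0.484

P(θ) = 1 / (1 + exp(−α(θ − β)))
P_1 = 1/(1+e^{-1.7955}) = 0.8576
P_2 = 1/(1+e^{0.2590}) = 0.4356
L = P_1 × (1−P_2) = 0.8576 × 0.5644 = 0.48402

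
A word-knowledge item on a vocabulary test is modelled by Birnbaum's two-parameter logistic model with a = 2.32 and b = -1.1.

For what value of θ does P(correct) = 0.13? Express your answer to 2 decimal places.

P(θ) = 1 / (1 + exp(−a(θ − b)))
logit = ln(0.1300/0.8700) = -1.9010
θ = b + logit/(a) = -1.1 + (-1.9010)/2.3200 = -1.9194

-1.92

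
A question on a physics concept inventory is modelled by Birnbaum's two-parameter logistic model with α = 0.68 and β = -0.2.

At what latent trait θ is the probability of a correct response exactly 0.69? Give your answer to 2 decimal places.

P(θ) = 1 / (1 + exp(−α(θ − β)))
logit = ln(0.6900/0.3100) = 0.8001
θ = β + logit/(α) = -0.2 + 0.8001/0.6800 = 0.9766

0.98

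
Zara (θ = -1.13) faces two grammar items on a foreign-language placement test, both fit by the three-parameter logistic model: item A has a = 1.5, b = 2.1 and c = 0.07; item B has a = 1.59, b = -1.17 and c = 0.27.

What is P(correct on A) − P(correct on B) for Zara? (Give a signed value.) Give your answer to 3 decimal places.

-0.569

P(θ) = c + (1 − c) · 1 / (1 + exp(−a(θ − b)))
P_A = 0.0773
P_B = 0.6466
P_A − P_B = -0.5693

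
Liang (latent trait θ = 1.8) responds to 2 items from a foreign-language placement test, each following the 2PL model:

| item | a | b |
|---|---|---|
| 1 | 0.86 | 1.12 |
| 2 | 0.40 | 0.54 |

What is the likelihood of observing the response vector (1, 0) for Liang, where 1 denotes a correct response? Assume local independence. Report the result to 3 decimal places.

0.242

P(θ) = 1 / (1 + exp(−a(θ − b)))
P_1 = 1/(1+e^{-0.5848}) = 0.6422
P_2 = 1/(1+e^{-0.5040}) = 0.6234
L = P_1 × (1−P_2) = 0.6422 × 0.3766 = 0.24184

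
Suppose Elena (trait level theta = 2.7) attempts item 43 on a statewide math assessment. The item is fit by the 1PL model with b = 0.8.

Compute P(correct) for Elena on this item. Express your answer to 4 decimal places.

P(theta) = 1 / (1 + exp(−(theta − b)))
Exponent: (2.7 − 0.8) = 1.9000
1/(1 + e^{-1.9000}) = 0.8699
P = 0.8699

0.8699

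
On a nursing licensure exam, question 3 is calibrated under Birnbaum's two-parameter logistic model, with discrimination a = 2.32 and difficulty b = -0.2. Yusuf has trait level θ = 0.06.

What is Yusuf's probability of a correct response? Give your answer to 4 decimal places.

P(θ) = 1 / (1 + exp(−a(θ − b)))
Exponent: 2.32 × (0.06 − (-0.2)) = 0.6032
1/(1 + e^{-0.6032}) = 0.6464

0.6464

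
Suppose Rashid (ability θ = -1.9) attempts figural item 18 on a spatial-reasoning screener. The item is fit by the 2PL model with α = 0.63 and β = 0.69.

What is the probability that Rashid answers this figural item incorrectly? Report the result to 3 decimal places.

P(θ) = 1 / (1 + exp(−α(θ − β)))
Exponent: 0.63 × (-1.9 − 0.69) = -1.6317
1/(1 + e^{1.6317}) = 0.1636
P(incorrect) = 1 − 0.1636 = 0.8364

0.836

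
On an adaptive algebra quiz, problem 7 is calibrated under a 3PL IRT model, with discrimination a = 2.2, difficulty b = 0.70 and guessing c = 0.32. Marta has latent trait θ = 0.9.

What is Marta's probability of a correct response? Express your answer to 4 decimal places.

P(θ) = c + (1 − c) · 1 / (1 + exp(−a(θ − b)))
Exponent: 2.2 × (0.9 − 0.70) = 0.4400
1/(1 + e^{-0.4400}) = 0.6083
P = 0.32 + 0.68 × 0.6083 = 0.7336

0.7336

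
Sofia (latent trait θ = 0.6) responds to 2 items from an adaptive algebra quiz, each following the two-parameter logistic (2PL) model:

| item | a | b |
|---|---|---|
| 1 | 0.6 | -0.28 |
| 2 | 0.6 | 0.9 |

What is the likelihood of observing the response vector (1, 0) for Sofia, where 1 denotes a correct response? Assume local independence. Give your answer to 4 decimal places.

0.3427

P(θ) = 1 / (1 + exp(−a(θ − b)))
P_1 = 1/(1+e^{-0.5280}) = 0.6290
P_2 = 1/(1+e^{0.1800}) = 0.4551
L = P_1 × (1−P_2) = 0.6290 × 0.5449 = 0.34274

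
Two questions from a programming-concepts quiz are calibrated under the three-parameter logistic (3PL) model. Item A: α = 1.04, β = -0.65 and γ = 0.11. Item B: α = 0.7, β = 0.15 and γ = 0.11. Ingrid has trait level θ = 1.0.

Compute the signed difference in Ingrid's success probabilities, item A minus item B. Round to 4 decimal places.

0.1808

P(θ) = γ + (1 − γ) · 1 / (1 + exp(−α(θ − β)))
P_A = 0.8644
P_B = 0.6836
P_A − P_B = 0.1808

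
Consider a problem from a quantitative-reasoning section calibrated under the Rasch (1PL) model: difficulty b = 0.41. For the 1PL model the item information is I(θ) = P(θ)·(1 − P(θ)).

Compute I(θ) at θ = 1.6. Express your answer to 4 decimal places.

P = 1/(1+e^{-1.1900}) = 0.7667
P(1−P) = 0.7667 × 0.2333 = 0.1788
I = P(1−P) = 0.17885

0.1788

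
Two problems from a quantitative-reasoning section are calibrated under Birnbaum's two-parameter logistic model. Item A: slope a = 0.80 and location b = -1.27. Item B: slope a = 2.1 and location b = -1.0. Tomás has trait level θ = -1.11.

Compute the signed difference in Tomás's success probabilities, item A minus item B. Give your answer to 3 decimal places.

0.089

P(θ) = 1 / (1 + exp(−a(θ − b)))
P_A = 0.5320
P_B = 0.4425
P_A − P_B = 0.0895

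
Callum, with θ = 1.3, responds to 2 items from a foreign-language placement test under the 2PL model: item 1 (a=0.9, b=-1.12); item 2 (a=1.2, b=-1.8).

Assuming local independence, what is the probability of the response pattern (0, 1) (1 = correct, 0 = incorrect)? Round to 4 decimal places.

P(θ) = 1 / (1 + exp(−a(θ − b)))
P_1 = 1/(1+e^{-2.1780}) = 0.8983
P_2 = 1/(1+e^{-3.7200}) = 0.9763
L = (1−P_1) × P_2 = 0.1017 × 0.9763 = 0.09934

0.0993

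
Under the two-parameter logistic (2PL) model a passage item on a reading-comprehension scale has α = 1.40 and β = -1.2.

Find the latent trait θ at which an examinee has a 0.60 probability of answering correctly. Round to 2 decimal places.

-0.91

P(θ) = 1 / (1 + exp(−α(θ − β)))
logit = ln(0.6000/0.4000) = 0.4055
θ = β + logit/(α) = -1.2 + 0.4055/1.4000 = -0.9104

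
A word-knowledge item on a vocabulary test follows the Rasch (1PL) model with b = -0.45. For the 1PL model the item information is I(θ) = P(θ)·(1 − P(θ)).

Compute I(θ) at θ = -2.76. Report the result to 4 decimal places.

P = 1/(1+e^{2.3100}) = 0.0903
P(1−P) = 0.0903 × 0.9097 = 0.0821
I = P(1−P) = 0.08214

0.0821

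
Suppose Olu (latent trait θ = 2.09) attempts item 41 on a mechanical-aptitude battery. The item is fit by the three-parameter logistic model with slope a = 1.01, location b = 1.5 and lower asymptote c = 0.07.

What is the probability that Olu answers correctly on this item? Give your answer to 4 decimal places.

P(θ) = c + (1 − c) · 1 / (1 + exp(−a(θ − b)))
Exponent: 1.01 × (2.09 − 1.5) = 0.5959
1/(1 + e^{-0.5959}) = 0.6447
P = 0.07 + 0.93 × 0.6447 = 0.6696

0.6696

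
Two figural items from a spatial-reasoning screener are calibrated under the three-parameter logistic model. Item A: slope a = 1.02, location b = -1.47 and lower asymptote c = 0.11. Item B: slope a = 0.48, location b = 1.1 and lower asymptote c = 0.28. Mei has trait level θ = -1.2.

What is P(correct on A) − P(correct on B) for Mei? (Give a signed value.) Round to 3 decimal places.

P(θ) = c + (1 − c) · 1 / (1 + exp(−a(θ − b)))
P_A = 0.6159
P_B = 0.4593
P_A − P_B = 0.1566

0.157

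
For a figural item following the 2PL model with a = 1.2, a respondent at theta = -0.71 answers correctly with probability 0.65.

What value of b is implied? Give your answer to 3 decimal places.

-1.226

P(theta) = 1 / (1 + exp(−a(theta − b)))
logit(0.65) = ln(0.65/0.35) = 0.6190
b = theta − logit/(a) = -0.71 − 0.6190/1.2000 = -1.2259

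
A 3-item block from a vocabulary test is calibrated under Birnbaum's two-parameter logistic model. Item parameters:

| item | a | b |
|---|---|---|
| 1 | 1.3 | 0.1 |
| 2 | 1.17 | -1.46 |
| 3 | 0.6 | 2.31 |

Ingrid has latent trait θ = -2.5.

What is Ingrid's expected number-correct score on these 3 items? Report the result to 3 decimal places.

P(θ) = 1 / (1 + exp(−a(θ − b)))
P_1 = 1/(1+e^{3.3800}) = 0.0329
P_2 = 1/(1+e^{1.2168}) = 0.2285
P_3 = 1/(1+e^{2.8860}) = 0.0528
E[score] = 0.0329 + 0.2285 + 0.0528 = 0.3143

0.314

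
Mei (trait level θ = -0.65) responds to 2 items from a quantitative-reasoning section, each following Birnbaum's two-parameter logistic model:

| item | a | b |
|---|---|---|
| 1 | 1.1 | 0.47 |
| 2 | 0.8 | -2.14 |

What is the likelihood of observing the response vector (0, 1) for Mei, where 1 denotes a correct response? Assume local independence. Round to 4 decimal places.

P(θ) = 1 / (1 + exp(−a(θ − b)))
P_1 = 1/(1+e^{1.2320}) = 0.2258
P_2 = 1/(1+e^{-1.1920}) = 0.7671
L = (1−P_1) × P_2 = 0.7742 × 0.7671 = 0.59386

0.5939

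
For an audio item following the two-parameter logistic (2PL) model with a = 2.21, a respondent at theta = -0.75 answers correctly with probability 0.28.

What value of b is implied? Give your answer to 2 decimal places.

-0.32

P(theta) = 1 / (1 + exp(−a(theta − b)))
logit(0.28) = ln(0.28/0.72) = -0.9445
b = theta − logit/(a) = -0.75 − (-0.9445)/2.2100 = -0.3226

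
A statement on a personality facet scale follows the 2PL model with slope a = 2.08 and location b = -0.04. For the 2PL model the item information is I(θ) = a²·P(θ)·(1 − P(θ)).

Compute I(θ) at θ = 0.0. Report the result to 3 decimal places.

1.080

P = 1/(1+e^{-0.0832}) = 0.5208
P(1−P) = 0.5208 × 0.4792 = 0.2496
I = a² × P(1−P) = 2.08² × 0.2496 = 1.07973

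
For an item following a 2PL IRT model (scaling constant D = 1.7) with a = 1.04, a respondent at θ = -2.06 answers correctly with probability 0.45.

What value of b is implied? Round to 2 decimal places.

-1.95

P(θ) = 1 / (1 + exp(−D·a(θ − b)))
logit(0.45) = ln(0.45/0.55) = -0.2007
b = θ − logit/(1.7·a) = -2.06 − (-0.2007)/1.7680 = -1.9465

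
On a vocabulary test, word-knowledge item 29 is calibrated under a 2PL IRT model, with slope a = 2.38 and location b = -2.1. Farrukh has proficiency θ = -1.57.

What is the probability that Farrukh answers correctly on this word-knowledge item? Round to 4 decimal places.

P(θ) = 1 / (1 + exp(−a(θ − b)))
Exponent: 2.38 × (-1.57 − (-2.1)) = 1.2614
1/(1 + e^{-1.2614}) = 0.7793

0.7793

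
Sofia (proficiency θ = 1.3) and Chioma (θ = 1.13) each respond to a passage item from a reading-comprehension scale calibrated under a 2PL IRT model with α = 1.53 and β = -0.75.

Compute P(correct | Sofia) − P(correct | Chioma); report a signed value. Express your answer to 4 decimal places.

0.0117

P(θ) = 1 / (1 + exp(−α(θ − β)))
P(Sofia) = 0.9584  [exponent 3.1365]
P(Chioma) = 0.9467  [exponent 2.8764]
Difference = 0.9584 − 0.9467 = 0.0117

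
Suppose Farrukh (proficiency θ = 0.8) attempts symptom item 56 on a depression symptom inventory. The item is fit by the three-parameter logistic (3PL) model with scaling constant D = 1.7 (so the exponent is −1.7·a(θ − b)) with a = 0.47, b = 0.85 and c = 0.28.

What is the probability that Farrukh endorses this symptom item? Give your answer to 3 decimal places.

0.633

P(θ) = c + (1 − c) · 1 / (1 + exp(−D·a(θ − b)))
Exponent: 1.7 × 0.47 × (0.8 − 0.85) = -0.0399
1/(1 + e^{0.0399}) = 0.4900
P = 0.28 + 0.72 × 0.4900 = 0.6328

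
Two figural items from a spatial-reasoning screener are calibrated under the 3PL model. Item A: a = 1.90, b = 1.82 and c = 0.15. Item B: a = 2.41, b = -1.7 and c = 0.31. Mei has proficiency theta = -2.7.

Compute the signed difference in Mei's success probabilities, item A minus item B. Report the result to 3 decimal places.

P(theta) = c + (1 − c) · 1 / (1 + exp(−a(theta − b)))
P_A = 0.1502
P_B = 0.3669
P_A − P_B = -0.2167

-0.217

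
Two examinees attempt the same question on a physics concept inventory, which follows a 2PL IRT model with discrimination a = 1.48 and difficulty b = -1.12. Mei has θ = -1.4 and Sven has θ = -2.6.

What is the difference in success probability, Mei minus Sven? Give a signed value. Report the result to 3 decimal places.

0.297

P(θ) = 1 / (1 + exp(−a(θ − b)))
P(Mei) = 0.3979  [exponent -0.4144]
P(Sven) = 0.1006  [exponent -2.1904]
Difference = 0.3979 − 0.1006 = 0.2972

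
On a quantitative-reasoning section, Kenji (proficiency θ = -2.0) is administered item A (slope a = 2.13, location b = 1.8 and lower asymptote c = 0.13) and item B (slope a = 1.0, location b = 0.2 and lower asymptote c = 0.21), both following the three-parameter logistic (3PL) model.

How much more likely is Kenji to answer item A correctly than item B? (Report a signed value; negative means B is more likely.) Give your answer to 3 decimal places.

P(θ) = c + (1 − c) · 1 / (1 + exp(−a(θ − b)))
P_A = 0.1303
P_B = 0.2888
P_A − P_B = -0.1585

-0.159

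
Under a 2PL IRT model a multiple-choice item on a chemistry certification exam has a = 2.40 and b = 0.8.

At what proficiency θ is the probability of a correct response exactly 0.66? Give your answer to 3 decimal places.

P(θ) = 1 / (1 + exp(−a(θ − b)))
logit = ln(0.6600/0.3400) = 0.6633
θ = b + logit/(a) = 0.8 + 0.6633/2.4000 = 1.0764

1.076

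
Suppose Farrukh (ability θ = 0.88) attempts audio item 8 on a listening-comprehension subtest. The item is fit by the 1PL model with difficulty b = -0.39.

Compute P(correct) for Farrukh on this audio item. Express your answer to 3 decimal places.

P(θ) = 1 / (1 + exp(−(θ − b)))
Exponent: (0.88 − (-0.39)) = 1.2700
1/(1 + e^{-1.2700}) = 0.7807
P = 0.7807

0.781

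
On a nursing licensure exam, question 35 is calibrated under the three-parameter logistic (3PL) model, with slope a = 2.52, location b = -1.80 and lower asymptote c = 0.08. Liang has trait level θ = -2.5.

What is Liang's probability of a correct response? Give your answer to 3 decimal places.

P(θ) = c + (1 − c) · 1 / (1 + exp(−a(θ − b)))
Exponent: 2.52 × (-2.5 − (-1.80)) = -1.7640
1/(1 + e^{1.7640}) = 0.1463
P = 0.08 + 0.92 × 0.1463 = 0.2146

0.215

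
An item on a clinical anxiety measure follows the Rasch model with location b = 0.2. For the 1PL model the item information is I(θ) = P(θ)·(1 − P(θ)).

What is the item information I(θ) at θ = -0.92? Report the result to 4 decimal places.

P = 1/(1+e^{1.1200}) = 0.2460
P(1−P) = 0.2460 × 0.7540 = 0.1855
I = P(1−P) = 0.18549

0.1855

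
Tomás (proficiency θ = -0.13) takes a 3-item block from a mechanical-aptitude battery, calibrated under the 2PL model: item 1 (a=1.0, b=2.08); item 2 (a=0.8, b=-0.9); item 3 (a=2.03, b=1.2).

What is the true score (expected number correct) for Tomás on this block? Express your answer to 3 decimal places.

P(θ) = 1 / (1 + exp(−a(θ − b)))
P_1 = 1/(1+e^{2.2100}) = 0.0989
P_2 = 1/(1+e^{-0.6160}) = 0.6493
P_3 = 1/(1+e^{2.6999}) = 0.0630
E[score] = 0.0989 + 0.6493 + 0.0630 = 0.8111

0.811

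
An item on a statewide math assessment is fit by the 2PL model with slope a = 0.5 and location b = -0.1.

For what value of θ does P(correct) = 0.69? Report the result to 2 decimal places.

1.50

P(θ) = 1 / (1 + exp(−a(θ − b)))
logit = ln(0.6900/0.3100) = 0.8001
θ = b + logit/(a) = -0.1 + 0.8001/0.5000 = 1.5002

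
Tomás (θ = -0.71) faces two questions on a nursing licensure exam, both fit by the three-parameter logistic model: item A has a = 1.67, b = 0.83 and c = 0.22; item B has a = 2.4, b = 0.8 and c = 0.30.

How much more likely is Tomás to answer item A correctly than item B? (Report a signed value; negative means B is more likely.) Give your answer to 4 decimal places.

-0.0428

P(θ) = c + (1 − c) · 1 / (1 + exp(−a(θ − b)))
P_A = 0.2754
P_B = 0.3182
P_A − P_B = -0.0428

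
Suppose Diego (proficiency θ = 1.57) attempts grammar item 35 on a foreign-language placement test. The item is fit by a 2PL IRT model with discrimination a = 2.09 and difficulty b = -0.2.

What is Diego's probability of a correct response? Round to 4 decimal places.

P(θ) = 1 / (1 + exp(−a(θ − b)))
Exponent: 2.09 × (1.57 − (-0.2)) = 3.6993
1/(1 + e^{-3.6993}) = 0.9759

0.9759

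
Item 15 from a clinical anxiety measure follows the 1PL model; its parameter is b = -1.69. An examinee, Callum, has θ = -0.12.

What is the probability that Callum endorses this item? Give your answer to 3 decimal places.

0.828

P(θ) = 1 / (1 + exp(−(θ − b)))
Exponent: (-0.12 − (-1.69)) = 1.5700
1/(1 + e^{-1.5700}) = 0.8278
P = 0.8278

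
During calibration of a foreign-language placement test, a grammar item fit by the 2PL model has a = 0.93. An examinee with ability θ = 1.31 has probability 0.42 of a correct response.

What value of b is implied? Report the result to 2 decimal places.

1.66

P(θ) = 1 / (1 + exp(−a(θ − b)))
logit(0.42) = ln(0.42/0.58) = -0.3228
b = θ − logit/(a) = 1.31 − (-0.3228)/0.9300 = 1.6571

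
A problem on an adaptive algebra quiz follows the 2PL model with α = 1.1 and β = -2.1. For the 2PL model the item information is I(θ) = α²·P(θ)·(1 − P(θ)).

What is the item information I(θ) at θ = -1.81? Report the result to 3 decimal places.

0.295

P = 1/(1+e^{-0.3190}) = 0.5791
P(1−P) = 0.5791 × 0.4209 = 0.2437
I = α² × P(1−P) = 1.1² × 0.2437 = 0.29493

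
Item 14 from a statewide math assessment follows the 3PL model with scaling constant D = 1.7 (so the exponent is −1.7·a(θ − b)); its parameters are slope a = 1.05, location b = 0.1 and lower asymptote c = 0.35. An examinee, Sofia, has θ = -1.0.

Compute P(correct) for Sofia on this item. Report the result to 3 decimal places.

P(θ) = c + (1 − c) · 1 / (1 + exp(−D·a(θ − b)))
Exponent: 1.7 × 1.05 × (-1.0 − 0.1) = -1.9635
1/(1 + e^{1.9635}) = 0.1231
P = 0.35 + 0.65 × 0.1231 = 0.4300

0.430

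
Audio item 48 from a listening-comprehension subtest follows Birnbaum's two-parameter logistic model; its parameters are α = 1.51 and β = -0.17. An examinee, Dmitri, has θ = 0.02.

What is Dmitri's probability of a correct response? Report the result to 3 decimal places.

0.571

P(θ) = 1 / (1 + exp(−α(θ − β)))
Exponent: 1.51 × (0.02 − (-0.17)) = 0.2869
1/(1 + e^{-0.2869}) = 0.5712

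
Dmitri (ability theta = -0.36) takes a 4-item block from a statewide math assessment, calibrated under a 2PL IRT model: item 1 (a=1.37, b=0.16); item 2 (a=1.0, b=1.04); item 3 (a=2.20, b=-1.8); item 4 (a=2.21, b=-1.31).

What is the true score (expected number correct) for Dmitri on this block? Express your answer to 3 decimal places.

2.377

P(theta) = 1 / (1 + exp(−a(theta − b)))
P_1 = 1/(1+e^{0.7124}) = 0.3291
P_2 = 1/(1+e^{1.4000}) = 0.1978
P_3 = 1/(1+e^{-3.1680}) = 0.9596
P_4 = 1/(1+e^{-2.0995}) = 0.8909
E[score] = 0.3291 + 0.1978 + 0.9596 + 0.8909 = 2.3774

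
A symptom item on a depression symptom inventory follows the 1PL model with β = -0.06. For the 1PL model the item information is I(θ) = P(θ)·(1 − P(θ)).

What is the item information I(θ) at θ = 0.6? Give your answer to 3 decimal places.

P = 1/(1+e^{-0.6600}) = 0.6593
P(1−P) = 0.6593 × 0.3407 = 0.2246
I = P(1−P) = 0.22464

0.225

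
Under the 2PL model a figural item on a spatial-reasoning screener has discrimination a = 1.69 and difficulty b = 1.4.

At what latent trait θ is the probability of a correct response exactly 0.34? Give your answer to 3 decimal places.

P(θ) = 1 / (1 + exp(−a(θ − b)))
logit = ln(0.3400/0.6600) = -0.6633
θ = b + logit/(a) = 1.4 + (-0.6633)/1.6900 = 1.0075

1.008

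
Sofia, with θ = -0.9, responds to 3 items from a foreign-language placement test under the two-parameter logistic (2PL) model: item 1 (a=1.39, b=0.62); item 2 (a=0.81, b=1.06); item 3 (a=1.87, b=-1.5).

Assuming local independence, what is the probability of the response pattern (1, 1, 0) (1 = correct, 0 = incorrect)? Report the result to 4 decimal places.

P(θ) = 1 / (1 + exp(−a(θ − b)))
P_1 = 1/(1+e^{2.1128}) = 0.1079
P_2 = 1/(1+e^{1.5876}) = 0.1697
P_3 = 1/(1+e^{-1.1220}) = 0.7544
L = P_1 × P_2 × (1−P_3) = 0.1079 × 0.1697 × 0.2456 = 0.00450

0.0045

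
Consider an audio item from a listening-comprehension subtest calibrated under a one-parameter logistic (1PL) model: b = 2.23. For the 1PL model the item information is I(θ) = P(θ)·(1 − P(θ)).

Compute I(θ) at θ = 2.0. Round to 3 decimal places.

0.247

P = 1/(1+e^{0.2300}) = 0.4428
P(1−P) = 0.4428 × 0.5572 = 0.2467
I = P(1−P) = 0.24672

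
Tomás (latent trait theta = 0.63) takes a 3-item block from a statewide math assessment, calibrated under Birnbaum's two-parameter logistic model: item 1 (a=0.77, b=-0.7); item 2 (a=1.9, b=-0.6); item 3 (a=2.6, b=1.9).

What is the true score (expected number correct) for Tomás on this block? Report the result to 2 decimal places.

1.68

P(theta) = 1 / (1 + exp(−a(theta − b)))
P_1 = 1/(1+e^{-1.0241}) = 0.7358
P_2 = 1/(1+e^{-2.3370}) = 0.9119
P_3 = 1/(1+e^{3.3020}) = 0.0355
E[score] = 0.7358 + 0.9119 + 0.0355 = 1.6832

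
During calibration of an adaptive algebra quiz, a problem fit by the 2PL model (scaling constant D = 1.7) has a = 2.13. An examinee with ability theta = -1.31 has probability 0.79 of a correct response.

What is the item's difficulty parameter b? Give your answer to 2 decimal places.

P(theta) = 1 / (1 + exp(−D·a(theta − b)))
logit(0.79) = ln(0.79/0.21) = 1.3249
b = theta − logit/(1.7·a) = -1.31 − 1.3249/3.6210 = -1.6759

-1.68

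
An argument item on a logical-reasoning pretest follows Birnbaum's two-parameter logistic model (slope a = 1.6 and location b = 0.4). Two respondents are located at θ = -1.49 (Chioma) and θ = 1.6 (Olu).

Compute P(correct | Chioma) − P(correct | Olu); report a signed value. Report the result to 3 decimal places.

P(θ) = 1 / (1 + exp(−a(θ − b)))
P(Chioma) = 0.0464  [exponent -3.0240]
P(Olu) = 0.8721  [exponent 1.9200]
Difference = 0.0464 − 0.8721 = -0.8258

-0.826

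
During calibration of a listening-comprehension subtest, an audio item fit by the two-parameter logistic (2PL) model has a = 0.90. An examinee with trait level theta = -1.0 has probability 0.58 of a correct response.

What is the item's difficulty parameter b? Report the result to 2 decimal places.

P(theta) = 1 / (1 + exp(−a(theta − b)))
logit(0.58) = ln(0.58/0.42) = 0.3228
b = theta − logit/(a) = -1.0 − 0.3228/0.9000 = -1.3586

-1.36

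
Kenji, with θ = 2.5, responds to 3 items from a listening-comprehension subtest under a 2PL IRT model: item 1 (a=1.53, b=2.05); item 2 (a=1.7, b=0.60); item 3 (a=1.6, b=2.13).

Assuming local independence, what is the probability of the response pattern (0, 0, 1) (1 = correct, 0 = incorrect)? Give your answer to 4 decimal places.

0.0082

P(θ) = 1 / (1 + exp(−a(θ − b)))
P_1 = 1/(1+e^{-0.6885}) = 0.6656
P_2 = 1/(1+e^{-3.2300}) = 0.9619
P_3 = 1/(1+e^{-0.5920}) = 0.6438
L = (1−P_1) × (1−P_2) × P_3 = 0.3344 × 0.0381 × 0.6438 = 0.00819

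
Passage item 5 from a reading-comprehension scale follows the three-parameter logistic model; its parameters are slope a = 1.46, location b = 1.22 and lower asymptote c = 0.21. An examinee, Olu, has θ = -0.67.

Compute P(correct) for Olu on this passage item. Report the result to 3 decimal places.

P(θ) = c + (1 − c) · 1 / (1 + exp(−a(θ − b)))
Exponent: 1.46 × (-0.67 − 1.22) = -2.7594
1/(1 + e^{2.7594}) = 0.0596
P = 0.21 + 0.79 × 0.0596 = 0.2571

0.257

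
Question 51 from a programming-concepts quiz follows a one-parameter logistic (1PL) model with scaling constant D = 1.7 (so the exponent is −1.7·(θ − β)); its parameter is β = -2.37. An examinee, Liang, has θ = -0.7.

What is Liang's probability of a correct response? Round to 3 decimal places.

0.945

P(θ) = 1 / (1 + exp(−D·(θ − β)))
Exponent: 1.7 × (-0.7 − (-2.37)) = 2.8390
1/(1 + e^{-2.8390}) = 0.9447
P = 0.9447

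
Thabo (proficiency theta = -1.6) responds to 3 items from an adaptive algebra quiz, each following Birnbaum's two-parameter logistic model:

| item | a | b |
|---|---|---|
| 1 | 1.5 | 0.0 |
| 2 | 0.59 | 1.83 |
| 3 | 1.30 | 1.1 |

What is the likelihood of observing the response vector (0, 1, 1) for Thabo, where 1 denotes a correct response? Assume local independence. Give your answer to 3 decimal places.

0.003

P(theta) = 1 / (1 + exp(−a(theta − b)))
P_1 = 1/(1+e^{2.4000}) = 0.0832
P_2 = 1/(1+e^{2.0237}) = 0.1167
P_3 = 1/(1+e^{3.5100}) = 0.0290
L = (1−P_1) × P_2 × P_3 = 0.9168 × 0.1167 × 0.0290 = 0.00311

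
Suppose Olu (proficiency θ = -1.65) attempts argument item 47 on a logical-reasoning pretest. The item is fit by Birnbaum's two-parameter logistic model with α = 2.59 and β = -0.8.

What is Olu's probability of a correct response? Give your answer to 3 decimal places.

P(θ) = 1 / (1 + exp(−α(θ − β)))
Exponent: 2.59 × (-1.65 − (-0.8)) = -2.2015
1/(1 + e^{2.2015}) = 0.0996

0.100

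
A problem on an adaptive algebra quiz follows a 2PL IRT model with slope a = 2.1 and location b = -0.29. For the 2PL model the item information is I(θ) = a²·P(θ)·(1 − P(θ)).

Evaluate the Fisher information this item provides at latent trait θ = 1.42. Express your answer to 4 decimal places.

0.1151

P = 1/(1+e^{-3.5910}) = 0.9732
P(1−P) = 0.9732 × 0.0268 = 0.0261
I = a² × P(1−P) = 2.1² × 0.0261 = 0.11515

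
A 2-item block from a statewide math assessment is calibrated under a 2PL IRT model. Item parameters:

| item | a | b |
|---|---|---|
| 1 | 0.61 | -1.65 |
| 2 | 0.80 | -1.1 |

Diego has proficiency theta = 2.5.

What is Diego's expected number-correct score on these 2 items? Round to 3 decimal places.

1.873

P(theta) = 1 / (1 + exp(−a(theta − b)))
P_1 = 1/(1+e^{-2.5315}) = 0.9263
P_2 = 1/(1+e^{-2.8800}) = 0.9468
E[score] = 0.9263 + 0.9468 = 1.8732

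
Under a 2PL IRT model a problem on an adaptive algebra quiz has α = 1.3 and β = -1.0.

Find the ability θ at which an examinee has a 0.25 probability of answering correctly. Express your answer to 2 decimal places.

P(θ) = 1 / (1 + exp(−α(θ − β)))
logit = ln(0.2500/0.7500) = -1.0986
θ = β + logit/(α) = -1.0 + (-1.0986)/1.3000 = -1.8451

-1.85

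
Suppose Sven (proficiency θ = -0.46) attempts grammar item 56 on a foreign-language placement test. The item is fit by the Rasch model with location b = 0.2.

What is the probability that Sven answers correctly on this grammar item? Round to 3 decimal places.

0.341

P(θ) = 1 / (1 + exp(−(θ − b)))
Exponent: (-0.46 − 0.2) = -0.6600
1/(1 + e^{0.6600}) = 0.3407
P = 0.3407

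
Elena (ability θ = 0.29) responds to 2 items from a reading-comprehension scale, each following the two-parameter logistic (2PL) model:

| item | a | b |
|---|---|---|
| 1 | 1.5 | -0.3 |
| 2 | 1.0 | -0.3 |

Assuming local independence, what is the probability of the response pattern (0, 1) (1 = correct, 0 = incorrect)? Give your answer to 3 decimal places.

P(θ) = 1 / (1 + exp(−a(θ − b)))
P_1 = 1/(1+e^{-0.8850}) = 0.7079
P_2 = 1/(1+e^{-0.5900}) = 0.6434
L = (1−P_1) × P_2 = 0.2921 × 0.6434 = 0.18795

0.188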